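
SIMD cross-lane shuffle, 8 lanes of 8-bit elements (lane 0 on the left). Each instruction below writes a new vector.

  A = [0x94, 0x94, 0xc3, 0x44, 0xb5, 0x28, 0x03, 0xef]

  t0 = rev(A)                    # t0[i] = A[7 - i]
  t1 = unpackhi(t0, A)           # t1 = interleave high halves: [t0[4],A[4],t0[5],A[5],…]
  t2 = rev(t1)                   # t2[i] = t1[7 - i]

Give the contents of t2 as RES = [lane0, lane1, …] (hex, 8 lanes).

t0 = [0xef, 0x03, 0x28, 0xb5, 0x44, 0xc3, 0x94, 0x94]
t1 = [0x44, 0xb5, 0xc3, 0x28, 0x94, 0x03, 0x94, 0xef]
t2 = [0xef, 0x94, 0x03, 0x94, 0x28, 0xc3, 0xb5, 0x44]

RES = [0xef, 0x94, 0x03, 0x94, 0x28, 0xc3, 0xb5, 0x44]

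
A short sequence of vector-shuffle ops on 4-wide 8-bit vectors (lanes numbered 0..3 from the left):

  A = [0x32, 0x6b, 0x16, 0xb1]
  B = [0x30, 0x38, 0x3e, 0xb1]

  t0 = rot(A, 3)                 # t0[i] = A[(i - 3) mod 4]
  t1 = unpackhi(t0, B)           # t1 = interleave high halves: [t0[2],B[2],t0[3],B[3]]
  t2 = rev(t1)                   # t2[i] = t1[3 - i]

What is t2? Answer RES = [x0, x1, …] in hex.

  t0: 6b 16 b1 32
  t1: b1 3e 32 b1
  t2: b1 32 3e b1

RES = [ 0xb1  0x32  0x3e  0xb1 ]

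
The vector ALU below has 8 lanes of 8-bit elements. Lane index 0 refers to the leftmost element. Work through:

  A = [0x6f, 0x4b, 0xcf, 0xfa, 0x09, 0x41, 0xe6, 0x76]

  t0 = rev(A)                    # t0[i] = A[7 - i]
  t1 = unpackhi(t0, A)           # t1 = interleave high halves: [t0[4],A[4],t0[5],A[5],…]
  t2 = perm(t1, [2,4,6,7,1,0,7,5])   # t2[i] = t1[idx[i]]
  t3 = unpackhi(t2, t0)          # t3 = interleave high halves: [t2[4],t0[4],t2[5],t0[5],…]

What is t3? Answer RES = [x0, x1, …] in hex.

  t0: 76 e6 41 09 fa cf 4b 6f
  t1: fa 09 cf 41 4b e6 6f 76
  t2: cf 4b 6f 76 09 fa 76 e6
  t3: 09 fa fa cf 76 4b e6 6f

RES = [0x09, 0xfa, 0xfa, 0xcf, 0x76, 0x4b, 0xe6, 0x6f]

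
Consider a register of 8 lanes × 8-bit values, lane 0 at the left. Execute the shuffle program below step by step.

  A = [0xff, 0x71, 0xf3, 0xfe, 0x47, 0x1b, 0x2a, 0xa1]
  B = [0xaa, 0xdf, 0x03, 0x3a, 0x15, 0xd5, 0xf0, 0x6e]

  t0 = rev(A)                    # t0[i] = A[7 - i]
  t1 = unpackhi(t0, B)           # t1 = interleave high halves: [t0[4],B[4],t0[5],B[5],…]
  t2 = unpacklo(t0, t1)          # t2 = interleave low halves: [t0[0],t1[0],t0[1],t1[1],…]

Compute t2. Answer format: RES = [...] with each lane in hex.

→ t0 |a1|2a|1b|47|fe|f3|71|ff|
→ t1 |fe|15|f3|d5|71|f0|ff|6e|
→ t2 |a1|fe|2a|15|1b|f3|47|d5|

RES = [0xa1, 0xfe, 0x2a, 0x15, 0x1b, 0xf3, 0x47, 0xd5]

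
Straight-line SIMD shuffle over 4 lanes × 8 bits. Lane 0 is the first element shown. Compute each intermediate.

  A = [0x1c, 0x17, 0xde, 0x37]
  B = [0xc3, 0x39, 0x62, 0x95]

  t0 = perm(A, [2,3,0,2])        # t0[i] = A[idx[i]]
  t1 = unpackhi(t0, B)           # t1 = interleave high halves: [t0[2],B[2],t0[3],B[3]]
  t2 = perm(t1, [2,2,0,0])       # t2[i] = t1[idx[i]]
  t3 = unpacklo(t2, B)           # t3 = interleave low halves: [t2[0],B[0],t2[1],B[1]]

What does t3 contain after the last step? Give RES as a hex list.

→ t0 |de|37|1c|de|
→ t1 |1c|62|de|95|
→ t2 |de|de|1c|1c|
→ t3 |de|c3|de|39|

RES = [0xde, 0xc3, 0xde, 0x39]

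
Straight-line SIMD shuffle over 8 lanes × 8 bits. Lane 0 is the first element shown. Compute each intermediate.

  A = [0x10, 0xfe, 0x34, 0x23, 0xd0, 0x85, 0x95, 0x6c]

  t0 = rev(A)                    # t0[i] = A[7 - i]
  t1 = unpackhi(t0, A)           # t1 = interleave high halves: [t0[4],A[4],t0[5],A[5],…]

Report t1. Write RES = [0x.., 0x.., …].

t0 = [0x6c, 0x95, 0x85, 0xd0, 0x23, 0x34, 0xfe, 0x10]
t1 = [0x23, 0xd0, 0x34, 0x85, 0xfe, 0x95, 0x10, 0x6c]

RES = [ 0x23  0xd0  0x34  0x85  0xfe  0x95  0x10  0x6c ]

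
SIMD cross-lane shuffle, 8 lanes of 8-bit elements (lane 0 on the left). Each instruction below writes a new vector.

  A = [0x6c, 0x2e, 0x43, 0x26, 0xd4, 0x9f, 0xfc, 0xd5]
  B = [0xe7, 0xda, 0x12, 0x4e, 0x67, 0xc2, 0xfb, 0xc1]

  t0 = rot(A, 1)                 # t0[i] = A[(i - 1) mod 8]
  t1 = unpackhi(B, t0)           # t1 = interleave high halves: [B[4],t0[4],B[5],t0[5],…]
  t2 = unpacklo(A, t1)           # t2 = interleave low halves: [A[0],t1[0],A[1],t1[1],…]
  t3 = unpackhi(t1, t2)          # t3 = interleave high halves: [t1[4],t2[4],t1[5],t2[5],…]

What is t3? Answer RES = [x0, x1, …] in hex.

  t0: d5 6c 2e 43 26 d4 9f fc
  t1: 67 26 c2 d4 fb 9f c1 fc
  t2: 6c 67 2e 26 43 c2 26 d4
  t3: fb 43 9f c2 c1 26 fc d4

RES = [0xfb, 0x43, 0x9f, 0xc2, 0xc1, 0x26, 0xfc, 0xd4]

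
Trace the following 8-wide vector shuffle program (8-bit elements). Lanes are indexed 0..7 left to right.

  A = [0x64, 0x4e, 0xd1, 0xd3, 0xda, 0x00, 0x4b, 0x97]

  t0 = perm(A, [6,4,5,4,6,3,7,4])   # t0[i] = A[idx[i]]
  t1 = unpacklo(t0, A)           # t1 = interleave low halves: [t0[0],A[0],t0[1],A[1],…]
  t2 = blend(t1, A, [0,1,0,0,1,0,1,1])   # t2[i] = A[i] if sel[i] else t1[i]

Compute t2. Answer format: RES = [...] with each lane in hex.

→ t0 |4b|da|00|da|4b|d3|97|da|
→ t1 |4b|64|da|4e|00|d1|da|d3|
→ t2 |4b|4e|da|4e|da|d1|4b|97|

RES = [ 0x4b  0x4e  0xda  0x4e  0xda  0xd1  0x4b  0x97 ]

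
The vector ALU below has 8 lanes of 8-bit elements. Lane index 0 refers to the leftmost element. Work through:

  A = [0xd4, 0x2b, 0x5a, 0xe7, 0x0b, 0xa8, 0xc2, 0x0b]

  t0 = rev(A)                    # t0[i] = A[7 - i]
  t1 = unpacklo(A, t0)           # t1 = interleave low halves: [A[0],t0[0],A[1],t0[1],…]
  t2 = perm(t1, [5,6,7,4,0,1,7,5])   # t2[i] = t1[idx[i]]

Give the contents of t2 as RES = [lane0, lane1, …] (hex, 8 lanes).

→ t0 |0b|c2|a8|0b|e7|5a|2b|d4|
→ t1 |d4|0b|2b|c2|5a|a8|e7|0b|
→ t2 |a8|e7|0b|5a|d4|0b|0b|a8|

RES = [ 0xa8  0xe7  0x0b  0x5a  0xd4  0x0b  0x0b  0xa8 ]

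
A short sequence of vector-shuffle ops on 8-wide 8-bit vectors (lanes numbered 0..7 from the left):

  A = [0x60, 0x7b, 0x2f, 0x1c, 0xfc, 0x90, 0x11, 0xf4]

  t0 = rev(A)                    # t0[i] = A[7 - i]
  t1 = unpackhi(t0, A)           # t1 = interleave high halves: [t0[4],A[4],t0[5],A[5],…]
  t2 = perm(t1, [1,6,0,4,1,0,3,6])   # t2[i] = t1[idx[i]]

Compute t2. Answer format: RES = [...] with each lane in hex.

RES = [0xfc, 0x60, 0x1c, 0x7b, 0xfc, 0x1c, 0x90, 0x60]

→ t0 |f4|11|90|fc|1c|2f|7b|60|
→ t1 |1c|fc|2f|90|7b|11|60|f4|
→ t2 |fc|60|1c|7b|fc|1c|90|60|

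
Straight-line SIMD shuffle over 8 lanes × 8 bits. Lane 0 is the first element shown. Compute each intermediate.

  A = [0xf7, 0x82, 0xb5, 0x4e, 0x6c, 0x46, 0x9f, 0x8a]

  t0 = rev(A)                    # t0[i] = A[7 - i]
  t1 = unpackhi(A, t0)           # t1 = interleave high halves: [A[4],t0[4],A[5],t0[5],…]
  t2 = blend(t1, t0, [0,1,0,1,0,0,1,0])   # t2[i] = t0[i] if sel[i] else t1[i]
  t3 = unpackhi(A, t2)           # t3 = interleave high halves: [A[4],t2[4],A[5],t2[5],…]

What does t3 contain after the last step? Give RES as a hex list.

RES = [0x6c, 0x9f, 0x46, 0x82, 0x9f, 0x82, 0x8a, 0xf7]

  t0: 8a 9f 46 6c 4e b5 82 f7
  t1: 6c 4e 46 b5 9f 82 8a f7
  t2: 6c 9f 46 6c 9f 82 82 f7
  t3: 6c 9f 46 82 9f 82 8a f7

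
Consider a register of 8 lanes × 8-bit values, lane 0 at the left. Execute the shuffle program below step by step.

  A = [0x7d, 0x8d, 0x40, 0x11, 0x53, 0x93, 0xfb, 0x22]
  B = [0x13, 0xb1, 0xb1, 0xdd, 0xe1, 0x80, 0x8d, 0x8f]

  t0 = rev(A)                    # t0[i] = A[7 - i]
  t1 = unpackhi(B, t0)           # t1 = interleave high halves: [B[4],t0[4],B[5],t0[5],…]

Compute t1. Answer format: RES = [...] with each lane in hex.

  t0: 22 fb 93 53 11 40 8d 7d
  t1: e1 11 80 40 8d 8d 8f 7d

RES = [0xe1, 0x11, 0x80, 0x40, 0x8d, 0x8d, 0x8f, 0x7d]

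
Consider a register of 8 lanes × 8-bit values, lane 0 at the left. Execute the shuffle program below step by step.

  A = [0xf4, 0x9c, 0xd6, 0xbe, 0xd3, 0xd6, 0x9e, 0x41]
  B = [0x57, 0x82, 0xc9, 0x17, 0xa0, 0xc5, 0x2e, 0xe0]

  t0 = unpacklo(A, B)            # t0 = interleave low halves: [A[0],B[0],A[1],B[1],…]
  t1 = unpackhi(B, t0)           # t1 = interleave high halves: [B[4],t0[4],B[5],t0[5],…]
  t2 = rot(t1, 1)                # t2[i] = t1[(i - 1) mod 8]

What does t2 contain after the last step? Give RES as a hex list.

t0 = [0xf4, 0x57, 0x9c, 0x82, 0xd6, 0xc9, 0xbe, 0x17]
t1 = [0xa0, 0xd6, 0xc5, 0xc9, 0x2e, 0xbe, 0xe0, 0x17]
t2 = [0x17, 0xa0, 0xd6, 0xc5, 0xc9, 0x2e, 0xbe, 0xe0]

RES = [0x17, 0xa0, 0xd6, 0xc5, 0xc9, 0x2e, 0xbe, 0xe0]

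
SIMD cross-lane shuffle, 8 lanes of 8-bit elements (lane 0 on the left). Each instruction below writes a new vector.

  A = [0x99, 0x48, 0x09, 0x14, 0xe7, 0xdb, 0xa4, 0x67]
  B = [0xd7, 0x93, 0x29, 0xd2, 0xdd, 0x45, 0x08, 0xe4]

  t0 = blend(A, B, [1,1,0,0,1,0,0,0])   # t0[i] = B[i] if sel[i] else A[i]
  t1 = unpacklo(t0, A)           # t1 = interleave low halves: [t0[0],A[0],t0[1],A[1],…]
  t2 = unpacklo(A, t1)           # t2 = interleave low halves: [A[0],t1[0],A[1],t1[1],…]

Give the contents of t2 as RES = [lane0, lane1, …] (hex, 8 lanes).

  t0: d7 93 09 14 dd db a4 67
  t1: d7 99 93 48 09 09 14 14
  t2: 99 d7 48 99 09 93 14 48

RES = [0x99, 0xd7, 0x48, 0x99, 0x09, 0x93, 0x14, 0x48]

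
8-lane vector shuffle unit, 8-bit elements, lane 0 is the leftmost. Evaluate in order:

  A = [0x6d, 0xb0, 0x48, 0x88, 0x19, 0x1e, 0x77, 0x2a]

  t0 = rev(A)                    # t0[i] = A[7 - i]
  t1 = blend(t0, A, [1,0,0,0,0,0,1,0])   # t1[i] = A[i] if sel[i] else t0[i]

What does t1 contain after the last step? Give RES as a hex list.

RES = [ 0x6d  0x77  0x1e  0x19  0x88  0x48  0x77  0x6d ]

t0 = [0x2a, 0x77, 0x1e, 0x19, 0x88, 0x48, 0xb0, 0x6d]
t1 = [0x6d, 0x77, 0x1e, 0x19, 0x88, 0x48, 0x77, 0x6d]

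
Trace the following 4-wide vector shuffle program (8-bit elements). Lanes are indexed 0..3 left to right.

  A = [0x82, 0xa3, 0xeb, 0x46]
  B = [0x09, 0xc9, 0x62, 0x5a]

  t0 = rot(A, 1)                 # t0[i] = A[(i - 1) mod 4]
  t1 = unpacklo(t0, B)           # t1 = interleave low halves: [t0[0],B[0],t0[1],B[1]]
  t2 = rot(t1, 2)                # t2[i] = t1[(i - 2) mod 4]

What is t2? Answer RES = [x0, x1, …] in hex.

  t0: 46 82 a3 eb
  t1: 46 09 82 c9
  t2: 82 c9 46 09

RES = [0x82, 0xc9, 0x46, 0x09]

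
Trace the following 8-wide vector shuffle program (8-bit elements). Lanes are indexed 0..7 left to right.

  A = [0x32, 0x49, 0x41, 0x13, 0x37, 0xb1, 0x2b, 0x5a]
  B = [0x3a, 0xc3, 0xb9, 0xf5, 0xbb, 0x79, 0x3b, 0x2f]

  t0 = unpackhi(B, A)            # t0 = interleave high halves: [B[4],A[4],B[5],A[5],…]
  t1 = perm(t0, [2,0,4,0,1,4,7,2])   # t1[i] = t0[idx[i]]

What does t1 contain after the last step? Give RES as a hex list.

→ t0 |bb|37|79|b1|3b|2b|2f|5a|
→ t1 |79|bb|3b|bb|37|3b|5a|79|

RES = [ 0x79  0xbb  0x3b  0xbb  0x37  0x3b  0x5a  0x79 ]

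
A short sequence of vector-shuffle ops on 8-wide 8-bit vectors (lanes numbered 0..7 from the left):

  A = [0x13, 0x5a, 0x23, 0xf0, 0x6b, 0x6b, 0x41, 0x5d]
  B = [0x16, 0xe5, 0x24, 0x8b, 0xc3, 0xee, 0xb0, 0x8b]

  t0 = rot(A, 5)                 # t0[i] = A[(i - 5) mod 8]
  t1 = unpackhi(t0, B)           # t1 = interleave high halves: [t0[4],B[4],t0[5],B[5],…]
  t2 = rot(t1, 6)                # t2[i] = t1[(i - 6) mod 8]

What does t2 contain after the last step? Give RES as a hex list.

t0 = [0xf0, 0x6b, 0x6b, 0x41, 0x5d, 0x13, 0x5a, 0x23]
t1 = [0x5d, 0xc3, 0x13, 0xee, 0x5a, 0xb0, 0x23, 0x8b]
t2 = [0x13, 0xee, 0x5a, 0xb0, 0x23, 0x8b, 0x5d, 0xc3]

RES = [0x13, 0xee, 0x5a, 0xb0, 0x23, 0x8b, 0x5d, 0xc3]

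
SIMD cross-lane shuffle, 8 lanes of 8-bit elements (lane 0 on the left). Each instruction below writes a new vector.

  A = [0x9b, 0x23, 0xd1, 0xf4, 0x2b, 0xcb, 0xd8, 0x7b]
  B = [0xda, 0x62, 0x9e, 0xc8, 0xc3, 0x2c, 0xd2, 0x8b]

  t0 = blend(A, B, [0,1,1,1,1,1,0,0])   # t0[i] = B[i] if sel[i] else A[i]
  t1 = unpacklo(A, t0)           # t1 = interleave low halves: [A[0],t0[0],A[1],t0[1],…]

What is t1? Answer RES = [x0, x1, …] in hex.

RES = [0x9b, 0x9b, 0x23, 0x62, 0xd1, 0x9e, 0xf4, 0xc8]

  t0: 9b 62 9e c8 c3 2c d8 7b
  t1: 9b 9b 23 62 d1 9e f4 c8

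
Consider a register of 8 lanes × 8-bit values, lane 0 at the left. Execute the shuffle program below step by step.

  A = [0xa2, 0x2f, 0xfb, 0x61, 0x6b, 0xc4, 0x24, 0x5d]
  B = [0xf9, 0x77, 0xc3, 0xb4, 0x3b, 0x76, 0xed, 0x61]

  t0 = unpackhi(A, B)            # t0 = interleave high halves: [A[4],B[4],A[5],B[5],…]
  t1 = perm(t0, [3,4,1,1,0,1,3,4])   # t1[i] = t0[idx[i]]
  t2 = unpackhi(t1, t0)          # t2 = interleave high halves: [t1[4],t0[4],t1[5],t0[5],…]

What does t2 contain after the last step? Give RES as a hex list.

RES = [ 0x6b  0x24  0x3b  0xed  0x76  0x5d  0x24  0x61 ]

  t0: 6b 3b c4 76 24 ed 5d 61
  t1: 76 24 3b 3b 6b 3b 76 24
  t2: 6b 24 3b ed 76 5d 24 61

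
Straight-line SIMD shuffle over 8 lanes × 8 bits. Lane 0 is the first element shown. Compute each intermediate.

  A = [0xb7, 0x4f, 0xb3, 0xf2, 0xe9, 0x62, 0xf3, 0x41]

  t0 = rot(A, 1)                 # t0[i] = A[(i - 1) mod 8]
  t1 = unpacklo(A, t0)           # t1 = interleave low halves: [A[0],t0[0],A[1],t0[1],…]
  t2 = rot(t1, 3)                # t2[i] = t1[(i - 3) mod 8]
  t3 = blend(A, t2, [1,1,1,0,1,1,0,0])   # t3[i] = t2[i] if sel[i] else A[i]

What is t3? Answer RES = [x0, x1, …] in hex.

RES = [ 0x4f  0xf2  0xb3  0xf2  0x41  0x4f  0xf3  0x41 ]

  t0: 41 b7 4f b3 f2 e9 62 f3
  t1: b7 41 4f b7 b3 4f f2 b3
  t2: 4f f2 b3 b7 41 4f b7 b3
  t3: 4f f2 b3 f2 41 4f f3 41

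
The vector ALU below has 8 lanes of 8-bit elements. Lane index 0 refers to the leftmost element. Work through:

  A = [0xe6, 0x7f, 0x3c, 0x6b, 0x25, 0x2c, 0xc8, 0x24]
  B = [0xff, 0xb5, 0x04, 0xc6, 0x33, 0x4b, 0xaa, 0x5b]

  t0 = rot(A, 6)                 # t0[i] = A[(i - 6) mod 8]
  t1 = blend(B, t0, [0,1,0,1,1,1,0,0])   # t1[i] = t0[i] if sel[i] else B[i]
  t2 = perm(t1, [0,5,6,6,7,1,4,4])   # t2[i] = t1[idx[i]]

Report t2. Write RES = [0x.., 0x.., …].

t0 = [0x3c, 0x6b, 0x25, 0x2c, 0xc8, 0x24, 0xe6, 0x7f]
t1 = [0xff, 0x6b, 0x04, 0x2c, 0xc8, 0x24, 0xaa, 0x5b]
t2 = [0xff, 0x24, 0xaa, 0xaa, 0x5b, 0x6b, 0xc8, 0xc8]

RES = [0xff, 0x24, 0xaa, 0xaa, 0x5b, 0x6b, 0xc8, 0xc8]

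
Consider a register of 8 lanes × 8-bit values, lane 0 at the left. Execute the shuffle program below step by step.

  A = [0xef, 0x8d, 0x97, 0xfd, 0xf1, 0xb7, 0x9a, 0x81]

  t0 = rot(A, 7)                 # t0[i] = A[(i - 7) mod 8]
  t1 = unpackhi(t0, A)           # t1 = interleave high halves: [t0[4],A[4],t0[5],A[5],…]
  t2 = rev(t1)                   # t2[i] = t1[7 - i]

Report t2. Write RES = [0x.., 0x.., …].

RES = [ 0x81  0xef  0x9a  0x81  0xb7  0x9a  0xf1  0xb7 ]

  t0: 8d 97 fd f1 b7 9a 81 ef
  t1: b7 f1 9a b7 81 9a ef 81
  t2: 81 ef 9a 81 b7 9a f1 b7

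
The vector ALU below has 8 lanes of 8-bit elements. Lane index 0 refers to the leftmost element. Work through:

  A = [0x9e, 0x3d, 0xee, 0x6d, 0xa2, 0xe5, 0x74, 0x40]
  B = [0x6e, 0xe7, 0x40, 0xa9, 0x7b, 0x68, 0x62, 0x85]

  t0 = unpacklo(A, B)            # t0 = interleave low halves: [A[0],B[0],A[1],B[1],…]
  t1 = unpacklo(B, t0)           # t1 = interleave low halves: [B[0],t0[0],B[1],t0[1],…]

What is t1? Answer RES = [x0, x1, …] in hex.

→ t0 |9e|6e|3d|e7|ee|40|6d|a9|
→ t1 |6e|9e|e7|6e|40|3d|a9|e7|

RES = [0x6e, 0x9e, 0xe7, 0x6e, 0x40, 0x3d, 0xa9, 0xe7]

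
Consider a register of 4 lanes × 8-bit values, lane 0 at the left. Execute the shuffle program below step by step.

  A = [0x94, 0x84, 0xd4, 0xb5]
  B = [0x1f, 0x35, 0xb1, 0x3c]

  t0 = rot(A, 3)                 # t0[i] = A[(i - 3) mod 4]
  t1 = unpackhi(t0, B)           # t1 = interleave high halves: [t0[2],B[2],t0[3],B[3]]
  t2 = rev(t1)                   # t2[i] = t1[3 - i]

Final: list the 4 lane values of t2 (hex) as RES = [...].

RES = [ 0x3c  0x94  0xb1  0xb5 ]

t0 = [0x84, 0xd4, 0xb5, 0x94]
t1 = [0xb5, 0xb1, 0x94, 0x3c]
t2 = [0x3c, 0x94, 0xb1, 0xb5]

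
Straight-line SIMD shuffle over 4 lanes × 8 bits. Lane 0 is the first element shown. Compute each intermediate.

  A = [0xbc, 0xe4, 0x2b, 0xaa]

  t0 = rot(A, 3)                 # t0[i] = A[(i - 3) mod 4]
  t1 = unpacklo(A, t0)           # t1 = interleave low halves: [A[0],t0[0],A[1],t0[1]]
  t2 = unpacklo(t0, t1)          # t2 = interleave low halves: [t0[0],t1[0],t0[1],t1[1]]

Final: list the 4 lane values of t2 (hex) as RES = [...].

  t0: e4 2b aa bc
  t1: bc e4 e4 2b
  t2: e4 bc 2b e4

RES = [ 0xe4  0xbc  0x2b  0xe4 ]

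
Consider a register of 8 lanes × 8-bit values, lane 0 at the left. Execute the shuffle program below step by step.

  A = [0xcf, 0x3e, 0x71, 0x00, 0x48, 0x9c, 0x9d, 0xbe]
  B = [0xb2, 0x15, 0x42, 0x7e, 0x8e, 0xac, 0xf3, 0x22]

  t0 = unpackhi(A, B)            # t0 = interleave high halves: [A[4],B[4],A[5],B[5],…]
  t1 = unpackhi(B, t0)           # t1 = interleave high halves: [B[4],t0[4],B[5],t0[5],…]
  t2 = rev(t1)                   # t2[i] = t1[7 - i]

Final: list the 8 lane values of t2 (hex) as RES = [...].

  t0: 48 8e 9c ac 9d f3 be 22
  t1: 8e 9d ac f3 f3 be 22 22
  t2: 22 22 be f3 f3 ac 9d 8e

RES = [ 0x22  0x22  0xbe  0xf3  0xf3  0xac  0x9d  0x8e ]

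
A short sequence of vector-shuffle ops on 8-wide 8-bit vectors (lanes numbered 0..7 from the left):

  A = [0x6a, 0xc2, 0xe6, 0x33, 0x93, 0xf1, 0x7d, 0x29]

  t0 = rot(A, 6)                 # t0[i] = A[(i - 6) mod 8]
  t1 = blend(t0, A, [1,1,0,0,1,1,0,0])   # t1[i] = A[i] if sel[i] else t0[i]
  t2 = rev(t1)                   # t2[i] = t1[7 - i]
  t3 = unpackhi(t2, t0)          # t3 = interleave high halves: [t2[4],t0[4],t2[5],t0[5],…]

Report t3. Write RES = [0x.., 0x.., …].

RES = [ 0xf1  0x7d  0x93  0x29  0xc2  0x6a  0x6a  0xc2 ]

  t0: e6 33 93 f1 7d 29 6a c2
  t1: 6a c2 93 f1 93 f1 6a c2
  t2: c2 6a f1 93 f1 93 c2 6a
  t3: f1 7d 93 29 c2 6a 6a c2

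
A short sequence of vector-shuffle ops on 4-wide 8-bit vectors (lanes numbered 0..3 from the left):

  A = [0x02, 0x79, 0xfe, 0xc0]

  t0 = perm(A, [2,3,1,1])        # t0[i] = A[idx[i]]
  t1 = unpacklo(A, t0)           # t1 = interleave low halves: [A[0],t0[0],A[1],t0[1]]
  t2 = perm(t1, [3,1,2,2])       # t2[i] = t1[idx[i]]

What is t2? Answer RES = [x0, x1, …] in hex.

  t0: fe c0 79 79
  t1: 02 fe 79 c0
  t2: c0 fe 79 79

RES = [ 0xc0  0xfe  0x79  0x79 ]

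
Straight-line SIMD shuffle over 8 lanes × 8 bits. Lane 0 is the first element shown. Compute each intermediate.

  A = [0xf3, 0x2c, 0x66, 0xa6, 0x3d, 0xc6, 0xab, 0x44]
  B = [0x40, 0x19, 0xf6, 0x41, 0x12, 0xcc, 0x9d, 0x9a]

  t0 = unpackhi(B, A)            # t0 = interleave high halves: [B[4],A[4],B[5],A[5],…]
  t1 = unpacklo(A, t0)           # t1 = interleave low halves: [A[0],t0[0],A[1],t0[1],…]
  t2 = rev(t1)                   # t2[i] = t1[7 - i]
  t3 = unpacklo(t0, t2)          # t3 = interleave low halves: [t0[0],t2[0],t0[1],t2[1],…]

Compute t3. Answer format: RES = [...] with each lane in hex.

RES = [ 0x12  0xc6  0x3d  0xa6  0xcc  0xcc  0xc6  0x66 ]

→ t0 |12|3d|cc|c6|9d|ab|9a|44|
→ t1 |f3|12|2c|3d|66|cc|a6|c6|
→ t2 |c6|a6|cc|66|3d|2c|12|f3|
→ t3 |12|c6|3d|a6|cc|cc|c6|66|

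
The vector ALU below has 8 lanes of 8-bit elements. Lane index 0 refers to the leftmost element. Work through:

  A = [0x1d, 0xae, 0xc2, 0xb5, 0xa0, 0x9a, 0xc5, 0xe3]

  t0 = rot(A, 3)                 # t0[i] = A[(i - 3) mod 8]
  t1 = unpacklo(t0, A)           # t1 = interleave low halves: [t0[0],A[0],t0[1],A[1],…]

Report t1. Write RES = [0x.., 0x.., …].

RES = [ 0x9a  0x1d  0xc5  0xae  0xe3  0xc2  0x1d  0xb5 ]

  t0: 9a c5 e3 1d ae c2 b5 a0
  t1: 9a 1d c5 ae e3 c2 1d b5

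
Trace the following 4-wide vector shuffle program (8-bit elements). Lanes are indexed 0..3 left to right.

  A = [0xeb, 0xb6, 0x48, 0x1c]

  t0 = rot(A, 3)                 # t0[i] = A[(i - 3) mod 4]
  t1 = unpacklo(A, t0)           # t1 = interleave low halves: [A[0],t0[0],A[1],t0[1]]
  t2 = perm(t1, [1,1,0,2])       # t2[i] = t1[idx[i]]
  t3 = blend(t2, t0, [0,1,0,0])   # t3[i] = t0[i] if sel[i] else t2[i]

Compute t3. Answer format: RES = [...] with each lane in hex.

t0 = [0xb6, 0x48, 0x1c, 0xeb]
t1 = [0xeb, 0xb6, 0xb6, 0x48]
t2 = [0xb6, 0xb6, 0xeb, 0xb6]
t3 = [0xb6, 0x48, 0xeb, 0xb6]

RES = [ 0xb6  0x48  0xeb  0xb6 ]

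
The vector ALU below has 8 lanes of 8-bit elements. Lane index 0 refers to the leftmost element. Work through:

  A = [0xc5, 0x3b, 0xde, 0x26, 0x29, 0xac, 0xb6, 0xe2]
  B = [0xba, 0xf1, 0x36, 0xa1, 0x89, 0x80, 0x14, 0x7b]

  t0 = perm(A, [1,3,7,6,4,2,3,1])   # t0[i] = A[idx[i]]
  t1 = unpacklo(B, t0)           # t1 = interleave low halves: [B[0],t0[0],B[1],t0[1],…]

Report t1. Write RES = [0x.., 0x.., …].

RES = [0xba, 0x3b, 0xf1, 0x26, 0x36, 0xe2, 0xa1, 0xb6]

t0 = [0x3b, 0x26, 0xe2, 0xb6, 0x29, 0xde, 0x26, 0x3b]
t1 = [0xba, 0x3b, 0xf1, 0x26, 0x36, 0xe2, 0xa1, 0xb6]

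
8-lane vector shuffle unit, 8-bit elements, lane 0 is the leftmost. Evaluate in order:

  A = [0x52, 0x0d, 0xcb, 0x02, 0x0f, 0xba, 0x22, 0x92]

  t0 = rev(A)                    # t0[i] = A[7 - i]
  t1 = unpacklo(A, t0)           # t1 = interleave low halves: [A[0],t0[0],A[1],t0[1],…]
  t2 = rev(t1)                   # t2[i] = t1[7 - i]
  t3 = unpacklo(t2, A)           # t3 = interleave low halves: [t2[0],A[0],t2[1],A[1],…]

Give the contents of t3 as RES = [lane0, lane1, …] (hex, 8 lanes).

  t0: 92 22 ba 0f 02 cb 0d 52
  t1: 52 92 0d 22 cb ba 02 0f
  t2: 0f 02 ba cb 22 0d 92 52
  t3: 0f 52 02 0d ba cb cb 02

RES = [0x0f, 0x52, 0x02, 0x0d, 0xba, 0xcb, 0xcb, 0x02]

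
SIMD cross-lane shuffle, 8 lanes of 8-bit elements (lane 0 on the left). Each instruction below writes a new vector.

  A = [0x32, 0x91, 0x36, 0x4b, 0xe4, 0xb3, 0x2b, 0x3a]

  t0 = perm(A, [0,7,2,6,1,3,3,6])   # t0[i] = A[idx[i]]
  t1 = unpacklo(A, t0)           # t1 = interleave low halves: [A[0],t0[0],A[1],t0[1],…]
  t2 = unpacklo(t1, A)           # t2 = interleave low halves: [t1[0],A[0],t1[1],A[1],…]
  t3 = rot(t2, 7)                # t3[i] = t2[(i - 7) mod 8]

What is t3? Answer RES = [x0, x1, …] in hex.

RES = [0x32, 0x32, 0x91, 0x91, 0x36, 0x3a, 0x4b, 0x32]

→ t0 |32|3a|36|2b|91|4b|4b|2b|
→ t1 |32|32|91|3a|36|36|4b|2b|
→ t2 |32|32|32|91|91|36|3a|4b|
→ t3 |32|32|91|91|36|3a|4b|32|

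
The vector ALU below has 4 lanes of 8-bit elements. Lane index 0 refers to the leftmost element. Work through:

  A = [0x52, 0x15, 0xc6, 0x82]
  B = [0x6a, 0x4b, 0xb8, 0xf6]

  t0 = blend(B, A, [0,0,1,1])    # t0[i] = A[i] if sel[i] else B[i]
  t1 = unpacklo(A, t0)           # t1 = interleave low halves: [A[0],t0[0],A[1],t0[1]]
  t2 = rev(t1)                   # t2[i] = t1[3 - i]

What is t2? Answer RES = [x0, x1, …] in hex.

RES = [0x4b, 0x15, 0x6a, 0x52]

  t0: 6a 4b c6 82
  t1: 52 6a 15 4b
  t2: 4b 15 6a 52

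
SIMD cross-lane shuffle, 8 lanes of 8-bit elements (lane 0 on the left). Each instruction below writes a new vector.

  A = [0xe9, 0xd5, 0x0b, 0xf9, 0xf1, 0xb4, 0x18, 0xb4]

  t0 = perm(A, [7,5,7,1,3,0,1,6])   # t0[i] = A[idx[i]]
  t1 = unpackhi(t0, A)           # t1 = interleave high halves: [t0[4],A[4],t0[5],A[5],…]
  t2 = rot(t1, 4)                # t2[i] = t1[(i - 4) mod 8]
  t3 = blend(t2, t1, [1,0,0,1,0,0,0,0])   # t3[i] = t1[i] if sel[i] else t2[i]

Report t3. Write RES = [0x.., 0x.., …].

RES = [0xf9, 0x18, 0x18, 0xb4, 0xf9, 0xf1, 0xe9, 0xb4]

t0 = [0xb4, 0xb4, 0xb4, 0xd5, 0xf9, 0xe9, 0xd5, 0x18]
t1 = [0xf9, 0xf1, 0xe9, 0xb4, 0xd5, 0x18, 0x18, 0xb4]
t2 = [0xd5, 0x18, 0x18, 0xb4, 0xf9, 0xf1, 0xe9, 0xb4]
t3 = [0xf9, 0x18, 0x18, 0xb4, 0xf9, 0xf1, 0xe9, 0xb4]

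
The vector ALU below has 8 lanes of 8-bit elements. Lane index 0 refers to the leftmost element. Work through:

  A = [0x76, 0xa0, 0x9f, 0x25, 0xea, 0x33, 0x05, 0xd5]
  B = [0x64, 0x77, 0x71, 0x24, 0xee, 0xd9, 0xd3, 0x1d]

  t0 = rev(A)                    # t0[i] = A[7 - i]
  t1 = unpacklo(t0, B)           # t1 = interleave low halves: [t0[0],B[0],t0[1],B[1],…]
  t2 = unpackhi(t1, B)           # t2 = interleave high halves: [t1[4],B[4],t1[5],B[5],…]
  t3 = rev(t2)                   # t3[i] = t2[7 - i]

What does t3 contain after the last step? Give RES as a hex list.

RES = [0x1d, 0x24, 0xd3, 0xea, 0xd9, 0x71, 0xee, 0x33]

  t0: d5 05 33 ea 25 9f a0 76
  t1: d5 64 05 77 33 71 ea 24
  t2: 33 ee 71 d9 ea d3 24 1d
  t3: 1d 24 d3 ea d9 71 ee 33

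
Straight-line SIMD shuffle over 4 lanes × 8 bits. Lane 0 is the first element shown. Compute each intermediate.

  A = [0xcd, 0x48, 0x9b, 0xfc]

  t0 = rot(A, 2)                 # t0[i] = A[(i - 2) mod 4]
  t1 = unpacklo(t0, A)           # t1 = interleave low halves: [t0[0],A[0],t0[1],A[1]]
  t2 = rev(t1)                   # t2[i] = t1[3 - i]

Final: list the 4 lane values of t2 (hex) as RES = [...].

RES = [ 0x48  0xfc  0xcd  0x9b ]

→ t0 |9b|fc|cd|48|
→ t1 |9b|cd|fc|48|
→ t2 |48|fc|cd|9b|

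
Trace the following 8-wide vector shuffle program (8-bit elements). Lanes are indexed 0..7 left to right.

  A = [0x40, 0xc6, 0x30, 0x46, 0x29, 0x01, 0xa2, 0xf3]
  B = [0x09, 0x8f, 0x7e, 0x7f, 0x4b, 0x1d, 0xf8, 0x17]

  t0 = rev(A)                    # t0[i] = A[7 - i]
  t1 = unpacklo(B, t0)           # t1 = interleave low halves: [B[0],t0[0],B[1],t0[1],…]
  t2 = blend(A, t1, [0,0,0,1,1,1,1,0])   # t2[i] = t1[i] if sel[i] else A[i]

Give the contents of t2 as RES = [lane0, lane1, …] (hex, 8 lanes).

RES = [0x40, 0xc6, 0x30, 0xa2, 0x7e, 0x01, 0x7f, 0xf3]

→ t0 |f3|a2|01|29|46|30|c6|40|
→ t1 |09|f3|8f|a2|7e|01|7f|29|
→ t2 |40|c6|30|a2|7e|01|7f|f3|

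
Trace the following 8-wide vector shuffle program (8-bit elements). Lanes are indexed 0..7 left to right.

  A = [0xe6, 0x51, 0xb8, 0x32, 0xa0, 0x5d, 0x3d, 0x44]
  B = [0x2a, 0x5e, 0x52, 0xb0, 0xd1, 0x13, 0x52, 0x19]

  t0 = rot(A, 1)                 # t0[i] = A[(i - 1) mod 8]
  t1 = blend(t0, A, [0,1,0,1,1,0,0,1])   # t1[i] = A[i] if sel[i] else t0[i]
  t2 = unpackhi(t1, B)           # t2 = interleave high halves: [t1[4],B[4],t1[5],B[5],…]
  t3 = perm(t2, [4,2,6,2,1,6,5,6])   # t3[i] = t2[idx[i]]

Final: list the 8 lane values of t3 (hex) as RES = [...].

RES = [0x5d, 0xa0, 0x44, 0xa0, 0xd1, 0x44, 0x52, 0x44]

t0 = [0x44, 0xe6, 0x51, 0xb8, 0x32, 0xa0, 0x5d, 0x3d]
t1 = [0x44, 0x51, 0x51, 0x32, 0xa0, 0xa0, 0x5d, 0x44]
t2 = [0xa0, 0xd1, 0xa0, 0x13, 0x5d, 0x52, 0x44, 0x19]
t3 = [0x5d, 0xa0, 0x44, 0xa0, 0xd1, 0x44, 0x52, 0x44]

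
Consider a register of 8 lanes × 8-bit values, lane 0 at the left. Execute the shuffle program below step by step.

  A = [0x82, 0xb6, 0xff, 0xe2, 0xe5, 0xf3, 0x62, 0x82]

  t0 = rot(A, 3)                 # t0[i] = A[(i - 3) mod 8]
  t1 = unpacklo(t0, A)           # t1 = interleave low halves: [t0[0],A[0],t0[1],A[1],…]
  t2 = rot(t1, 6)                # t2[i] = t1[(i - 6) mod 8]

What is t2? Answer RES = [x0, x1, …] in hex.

→ t0 |f3|62|82|82|b6|ff|e2|e5|
→ t1 |f3|82|62|b6|82|ff|82|e2|
→ t2 |62|b6|82|ff|82|e2|f3|82|

RES = [ 0x62  0xb6  0x82  0xff  0x82  0xe2  0xf3  0x82 ]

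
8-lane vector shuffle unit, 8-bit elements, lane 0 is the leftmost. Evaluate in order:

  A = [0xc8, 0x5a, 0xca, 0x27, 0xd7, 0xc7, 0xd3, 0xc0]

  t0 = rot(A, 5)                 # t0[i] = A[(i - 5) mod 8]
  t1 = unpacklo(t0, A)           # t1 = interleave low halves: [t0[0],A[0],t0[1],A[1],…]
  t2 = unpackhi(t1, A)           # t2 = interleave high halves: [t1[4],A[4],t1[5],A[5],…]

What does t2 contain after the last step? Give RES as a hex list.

t0 = [0x27, 0xd7, 0xc7, 0xd3, 0xc0, 0xc8, 0x5a, 0xca]
t1 = [0x27, 0xc8, 0xd7, 0x5a, 0xc7, 0xca, 0xd3, 0x27]
t2 = [0xc7, 0xd7, 0xca, 0xc7, 0xd3, 0xd3, 0x27, 0xc0]

RES = [ 0xc7  0xd7  0xca  0xc7  0xd3  0xd3  0x27  0xc0 ]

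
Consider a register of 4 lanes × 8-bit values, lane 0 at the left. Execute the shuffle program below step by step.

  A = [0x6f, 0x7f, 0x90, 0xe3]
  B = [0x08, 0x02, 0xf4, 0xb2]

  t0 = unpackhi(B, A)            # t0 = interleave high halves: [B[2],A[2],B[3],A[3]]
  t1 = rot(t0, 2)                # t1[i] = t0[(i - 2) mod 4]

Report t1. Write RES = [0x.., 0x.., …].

  t0: f4 90 b2 e3
  t1: b2 e3 f4 90

RES = [0xb2, 0xe3, 0xf4, 0x90]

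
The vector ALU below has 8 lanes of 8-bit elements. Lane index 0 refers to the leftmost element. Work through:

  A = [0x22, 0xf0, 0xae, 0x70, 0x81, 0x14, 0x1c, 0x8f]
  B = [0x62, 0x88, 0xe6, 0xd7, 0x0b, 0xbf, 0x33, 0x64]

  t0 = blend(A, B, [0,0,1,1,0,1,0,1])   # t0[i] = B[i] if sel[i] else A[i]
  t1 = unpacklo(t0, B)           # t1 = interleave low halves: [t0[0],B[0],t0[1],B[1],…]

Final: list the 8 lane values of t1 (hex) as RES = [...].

→ t0 |22|f0|e6|d7|81|bf|1c|64|
→ t1 |22|62|f0|88|e6|e6|d7|d7|

RES = [ 0x22  0x62  0xf0  0x88  0xe6  0xe6  0xd7  0xd7 ]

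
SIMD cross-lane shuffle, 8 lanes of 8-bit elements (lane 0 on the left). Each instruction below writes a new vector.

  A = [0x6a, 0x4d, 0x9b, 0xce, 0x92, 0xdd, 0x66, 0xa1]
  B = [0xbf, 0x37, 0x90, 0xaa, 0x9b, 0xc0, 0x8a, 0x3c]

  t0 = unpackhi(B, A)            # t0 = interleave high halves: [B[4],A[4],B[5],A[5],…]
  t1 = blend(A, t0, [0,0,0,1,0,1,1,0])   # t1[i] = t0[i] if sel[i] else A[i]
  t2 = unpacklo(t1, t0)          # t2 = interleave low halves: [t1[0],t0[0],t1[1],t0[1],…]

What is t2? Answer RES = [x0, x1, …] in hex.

RES = [0x6a, 0x9b, 0x4d, 0x92, 0x9b, 0xc0, 0xdd, 0xdd]

t0 = [0x9b, 0x92, 0xc0, 0xdd, 0x8a, 0x66, 0x3c, 0xa1]
t1 = [0x6a, 0x4d, 0x9b, 0xdd, 0x92, 0x66, 0x3c, 0xa1]
t2 = [0x6a, 0x9b, 0x4d, 0x92, 0x9b, 0xc0, 0xdd, 0xdd]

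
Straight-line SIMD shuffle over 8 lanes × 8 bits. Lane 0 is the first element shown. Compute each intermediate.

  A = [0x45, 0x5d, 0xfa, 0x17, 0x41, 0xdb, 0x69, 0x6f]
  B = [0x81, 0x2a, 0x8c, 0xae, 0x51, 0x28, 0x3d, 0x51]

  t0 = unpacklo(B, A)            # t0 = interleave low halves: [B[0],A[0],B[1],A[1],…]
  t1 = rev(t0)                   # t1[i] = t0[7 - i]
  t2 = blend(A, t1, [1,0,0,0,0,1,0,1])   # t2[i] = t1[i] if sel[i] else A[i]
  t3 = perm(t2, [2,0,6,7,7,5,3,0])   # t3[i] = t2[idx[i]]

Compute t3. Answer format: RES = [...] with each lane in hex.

t0 = [0x81, 0x45, 0x2a, 0x5d, 0x8c, 0xfa, 0xae, 0x17]
t1 = [0x17, 0xae, 0xfa, 0x8c, 0x5d, 0x2a, 0x45, 0x81]
t2 = [0x17, 0x5d, 0xfa, 0x17, 0x41, 0x2a, 0x69, 0x81]
t3 = [0xfa, 0x17, 0x69, 0x81, 0x81, 0x2a, 0x17, 0x17]

RES = [0xfa, 0x17, 0x69, 0x81, 0x81, 0x2a, 0x17, 0x17]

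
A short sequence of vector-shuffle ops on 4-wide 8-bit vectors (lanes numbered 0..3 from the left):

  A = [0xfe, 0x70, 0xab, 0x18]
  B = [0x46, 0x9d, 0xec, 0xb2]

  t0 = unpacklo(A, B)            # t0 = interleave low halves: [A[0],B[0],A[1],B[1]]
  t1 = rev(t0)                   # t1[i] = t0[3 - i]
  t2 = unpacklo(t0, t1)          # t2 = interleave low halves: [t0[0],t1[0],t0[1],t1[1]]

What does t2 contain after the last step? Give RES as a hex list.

RES = [0xfe, 0x9d, 0x46, 0x70]

  t0: fe 46 70 9d
  t1: 9d 70 46 fe
  t2: fe 9d 46 70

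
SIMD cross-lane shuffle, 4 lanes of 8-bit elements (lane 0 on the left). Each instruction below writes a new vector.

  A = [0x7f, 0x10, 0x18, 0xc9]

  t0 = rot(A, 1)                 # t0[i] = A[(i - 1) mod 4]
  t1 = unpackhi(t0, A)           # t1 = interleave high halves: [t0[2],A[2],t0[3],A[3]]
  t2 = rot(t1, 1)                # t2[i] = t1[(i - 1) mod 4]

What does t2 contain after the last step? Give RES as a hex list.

→ t0 |c9|7f|10|18|
→ t1 |10|18|18|c9|
→ t2 |c9|10|18|18|

RES = [ 0xc9  0x10  0x18  0x18 ]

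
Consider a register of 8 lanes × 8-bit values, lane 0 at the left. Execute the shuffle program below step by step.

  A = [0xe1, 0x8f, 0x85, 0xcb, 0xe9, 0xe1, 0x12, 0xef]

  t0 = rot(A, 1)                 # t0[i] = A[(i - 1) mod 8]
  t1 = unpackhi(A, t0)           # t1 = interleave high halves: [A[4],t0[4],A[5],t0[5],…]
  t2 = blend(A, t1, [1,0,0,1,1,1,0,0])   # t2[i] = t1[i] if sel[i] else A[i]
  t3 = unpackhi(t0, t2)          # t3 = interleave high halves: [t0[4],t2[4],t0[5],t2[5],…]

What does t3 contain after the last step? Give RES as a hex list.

RES = [ 0xcb  0x12  0xe9  0xe1  0xe1  0x12  0x12  0xef ]

  t0: ef e1 8f 85 cb e9 e1 12
  t1: e9 cb e1 e9 12 e1 ef 12
  t2: e9 8f 85 e9 12 e1 12 ef
  t3: cb 12 e9 e1 e1 12 12 ef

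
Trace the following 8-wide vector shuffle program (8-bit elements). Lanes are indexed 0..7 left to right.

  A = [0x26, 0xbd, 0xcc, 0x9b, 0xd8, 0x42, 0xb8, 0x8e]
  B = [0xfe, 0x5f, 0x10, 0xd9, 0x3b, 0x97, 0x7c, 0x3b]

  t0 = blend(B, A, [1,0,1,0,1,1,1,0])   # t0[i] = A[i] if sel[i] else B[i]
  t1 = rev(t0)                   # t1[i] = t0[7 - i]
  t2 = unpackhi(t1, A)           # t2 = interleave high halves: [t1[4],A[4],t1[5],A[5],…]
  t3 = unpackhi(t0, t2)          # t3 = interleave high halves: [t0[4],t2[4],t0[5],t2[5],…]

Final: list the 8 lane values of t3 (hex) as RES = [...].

t0 = [0x26, 0x5f, 0xcc, 0xd9, 0xd8, 0x42, 0xb8, 0x3b]
t1 = [0x3b, 0xb8, 0x42, 0xd8, 0xd9, 0xcc, 0x5f, 0x26]
t2 = [0xd9, 0xd8, 0xcc, 0x42, 0x5f, 0xb8, 0x26, 0x8e]
t3 = [0xd8, 0x5f, 0x42, 0xb8, 0xb8, 0x26, 0x3b, 0x8e]

RES = [ 0xd8  0x5f  0x42  0xb8  0xb8  0x26  0x3b  0x8e ]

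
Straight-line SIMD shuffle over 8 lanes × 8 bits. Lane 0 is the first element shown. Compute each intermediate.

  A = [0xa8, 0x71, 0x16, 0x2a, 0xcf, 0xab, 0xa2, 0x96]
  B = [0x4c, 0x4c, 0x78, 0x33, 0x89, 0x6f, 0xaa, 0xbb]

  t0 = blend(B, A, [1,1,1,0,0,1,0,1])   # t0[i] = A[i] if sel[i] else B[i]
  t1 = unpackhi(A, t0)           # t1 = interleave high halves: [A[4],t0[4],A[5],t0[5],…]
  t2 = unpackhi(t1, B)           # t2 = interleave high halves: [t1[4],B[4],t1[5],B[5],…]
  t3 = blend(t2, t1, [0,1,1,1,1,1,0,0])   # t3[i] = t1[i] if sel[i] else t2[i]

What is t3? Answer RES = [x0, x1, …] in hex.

RES = [0xa2, 0x89, 0xab, 0xab, 0xa2, 0xaa, 0x96, 0xbb]

→ t0 |a8|71|16|33|89|ab|aa|96|
→ t1 |cf|89|ab|ab|a2|aa|96|96|
→ t2 |a2|89|aa|6f|96|aa|96|bb|
→ t3 |a2|89|ab|ab|a2|aa|96|bb|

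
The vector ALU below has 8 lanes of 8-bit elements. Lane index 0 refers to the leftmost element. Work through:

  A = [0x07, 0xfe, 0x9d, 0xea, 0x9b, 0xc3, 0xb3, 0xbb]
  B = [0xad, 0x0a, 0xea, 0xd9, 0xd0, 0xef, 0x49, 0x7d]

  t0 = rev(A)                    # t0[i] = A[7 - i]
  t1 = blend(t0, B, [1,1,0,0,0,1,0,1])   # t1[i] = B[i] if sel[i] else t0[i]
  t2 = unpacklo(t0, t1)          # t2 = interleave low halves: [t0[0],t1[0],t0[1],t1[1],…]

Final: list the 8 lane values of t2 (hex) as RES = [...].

RES = [0xbb, 0xad, 0xb3, 0x0a, 0xc3, 0xc3, 0x9b, 0x9b]

t0 = [0xbb, 0xb3, 0xc3, 0x9b, 0xea, 0x9d, 0xfe, 0x07]
t1 = [0xad, 0x0a, 0xc3, 0x9b, 0xea, 0xef, 0xfe, 0x7d]
t2 = [0xbb, 0xad, 0xb3, 0x0a, 0xc3, 0xc3, 0x9b, 0x9b]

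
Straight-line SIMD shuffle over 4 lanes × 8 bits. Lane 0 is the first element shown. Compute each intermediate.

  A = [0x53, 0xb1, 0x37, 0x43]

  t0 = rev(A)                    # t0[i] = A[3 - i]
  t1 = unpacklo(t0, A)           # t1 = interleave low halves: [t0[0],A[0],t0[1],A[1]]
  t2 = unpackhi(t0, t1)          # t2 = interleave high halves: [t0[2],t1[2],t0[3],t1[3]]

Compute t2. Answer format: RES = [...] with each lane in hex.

→ t0 |43|37|b1|53|
→ t1 |43|53|37|b1|
→ t2 |b1|37|53|b1|

RES = [0xb1, 0x37, 0x53, 0xb1]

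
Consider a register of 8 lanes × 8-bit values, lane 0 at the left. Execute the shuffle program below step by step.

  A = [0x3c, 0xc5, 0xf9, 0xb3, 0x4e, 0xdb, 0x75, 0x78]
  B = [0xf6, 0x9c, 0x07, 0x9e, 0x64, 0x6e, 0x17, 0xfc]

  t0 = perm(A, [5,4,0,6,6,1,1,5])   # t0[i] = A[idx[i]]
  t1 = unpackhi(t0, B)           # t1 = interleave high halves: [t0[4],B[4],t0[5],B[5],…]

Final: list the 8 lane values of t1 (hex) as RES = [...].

RES = [0x75, 0x64, 0xc5, 0x6e, 0xc5, 0x17, 0xdb, 0xfc]

→ t0 |db|4e|3c|75|75|c5|c5|db|
→ t1 |75|64|c5|6e|c5|17|db|fc|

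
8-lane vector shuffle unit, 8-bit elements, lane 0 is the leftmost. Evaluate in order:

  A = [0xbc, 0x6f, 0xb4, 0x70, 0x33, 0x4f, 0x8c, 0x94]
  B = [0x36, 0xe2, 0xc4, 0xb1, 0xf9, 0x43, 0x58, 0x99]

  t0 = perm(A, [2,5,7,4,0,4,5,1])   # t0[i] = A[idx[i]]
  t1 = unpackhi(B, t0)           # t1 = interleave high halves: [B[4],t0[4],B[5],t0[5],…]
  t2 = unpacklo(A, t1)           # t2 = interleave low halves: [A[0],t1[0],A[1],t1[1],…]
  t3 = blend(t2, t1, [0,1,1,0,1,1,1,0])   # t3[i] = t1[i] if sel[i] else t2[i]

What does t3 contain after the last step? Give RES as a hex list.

RES = [0xbc, 0xbc, 0x43, 0xbc, 0x58, 0x4f, 0x99, 0x33]

t0 = [0xb4, 0x4f, 0x94, 0x33, 0xbc, 0x33, 0x4f, 0x6f]
t1 = [0xf9, 0xbc, 0x43, 0x33, 0x58, 0x4f, 0x99, 0x6f]
t2 = [0xbc, 0xf9, 0x6f, 0xbc, 0xb4, 0x43, 0x70, 0x33]
t3 = [0xbc, 0xbc, 0x43, 0xbc, 0x58, 0x4f, 0x99, 0x33]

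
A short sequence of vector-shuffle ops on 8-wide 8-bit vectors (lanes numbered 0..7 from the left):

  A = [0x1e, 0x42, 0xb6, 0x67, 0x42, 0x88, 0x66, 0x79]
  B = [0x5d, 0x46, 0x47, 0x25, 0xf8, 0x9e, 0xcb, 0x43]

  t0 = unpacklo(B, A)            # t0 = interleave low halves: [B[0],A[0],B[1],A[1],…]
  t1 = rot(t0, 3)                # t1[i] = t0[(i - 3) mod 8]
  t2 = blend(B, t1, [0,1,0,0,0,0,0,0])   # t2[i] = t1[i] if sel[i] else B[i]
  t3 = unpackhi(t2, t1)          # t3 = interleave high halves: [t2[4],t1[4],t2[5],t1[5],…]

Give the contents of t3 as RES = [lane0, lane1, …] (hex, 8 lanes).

→ t0 |5d|1e|46|42|47|b6|25|67|
→ t1 |b6|25|67|5d|1e|46|42|47|
→ t2 |5d|25|47|25|f8|9e|cb|43|
→ t3 |f8|1e|9e|46|cb|42|43|47|

RES = [0xf8, 0x1e, 0x9e, 0x46, 0xcb, 0x42, 0x43, 0x47]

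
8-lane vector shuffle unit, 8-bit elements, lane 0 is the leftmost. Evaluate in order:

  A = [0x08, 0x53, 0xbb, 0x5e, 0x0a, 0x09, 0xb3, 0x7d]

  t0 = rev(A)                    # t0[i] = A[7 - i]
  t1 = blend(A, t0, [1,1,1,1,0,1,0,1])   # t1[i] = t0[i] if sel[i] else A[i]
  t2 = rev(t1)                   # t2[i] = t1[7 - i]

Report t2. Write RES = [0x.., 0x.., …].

RES = [ 0x08  0xb3  0xbb  0x0a  0x0a  0x09  0xb3  0x7d ]

  t0: 7d b3 09 0a 5e bb 53 08
  t1: 7d b3 09 0a 0a bb b3 08
  t2: 08 b3 bb 0a 0a 09 b3 7d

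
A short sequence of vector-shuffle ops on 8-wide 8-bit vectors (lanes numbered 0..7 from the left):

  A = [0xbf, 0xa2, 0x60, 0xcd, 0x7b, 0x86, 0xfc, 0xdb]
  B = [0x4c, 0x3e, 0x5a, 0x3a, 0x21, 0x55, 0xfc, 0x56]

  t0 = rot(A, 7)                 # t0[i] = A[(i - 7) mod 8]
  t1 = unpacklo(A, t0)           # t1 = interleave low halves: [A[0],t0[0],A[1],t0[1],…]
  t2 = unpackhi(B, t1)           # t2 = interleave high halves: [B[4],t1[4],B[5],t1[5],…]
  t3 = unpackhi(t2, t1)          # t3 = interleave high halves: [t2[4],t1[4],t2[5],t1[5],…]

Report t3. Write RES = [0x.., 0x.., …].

RES = [ 0xfc  0x60  0xcd  0xcd  0x56  0xcd  0x7b  0x7b ]

→ t0 |a2|60|cd|7b|86|fc|db|bf|
→ t1 |bf|a2|a2|60|60|cd|cd|7b|
→ t2 |21|60|55|cd|fc|cd|56|7b|
→ t3 |fc|60|cd|cd|56|cd|7b|7b|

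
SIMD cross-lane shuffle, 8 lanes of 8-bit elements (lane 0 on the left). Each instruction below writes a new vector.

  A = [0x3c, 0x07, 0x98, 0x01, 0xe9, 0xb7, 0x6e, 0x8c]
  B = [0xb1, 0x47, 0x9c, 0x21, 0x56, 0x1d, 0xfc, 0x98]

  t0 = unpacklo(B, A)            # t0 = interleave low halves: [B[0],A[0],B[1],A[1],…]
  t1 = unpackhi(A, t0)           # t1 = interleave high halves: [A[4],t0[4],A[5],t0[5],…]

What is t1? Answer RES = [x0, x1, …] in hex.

RES = [0xe9, 0x9c, 0xb7, 0x98, 0x6e, 0x21, 0x8c, 0x01]

→ t0 |b1|3c|47|07|9c|98|21|01|
→ t1 |e9|9c|b7|98|6e|21|8c|01|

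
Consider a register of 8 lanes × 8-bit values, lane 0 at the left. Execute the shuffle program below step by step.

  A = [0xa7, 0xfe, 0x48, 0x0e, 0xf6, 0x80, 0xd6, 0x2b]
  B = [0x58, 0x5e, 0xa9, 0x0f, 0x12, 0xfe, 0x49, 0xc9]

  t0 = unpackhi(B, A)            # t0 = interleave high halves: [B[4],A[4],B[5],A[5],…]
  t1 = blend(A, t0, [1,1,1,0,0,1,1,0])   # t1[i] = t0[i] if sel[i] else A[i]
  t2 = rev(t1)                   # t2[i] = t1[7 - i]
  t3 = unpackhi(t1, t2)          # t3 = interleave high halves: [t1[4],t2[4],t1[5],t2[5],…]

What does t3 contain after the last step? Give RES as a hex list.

RES = [ 0xf6  0x0e  0xd6  0xfe  0xc9  0xf6  0x2b  0x12 ]

t0 = [0x12, 0xf6, 0xfe, 0x80, 0x49, 0xd6, 0xc9, 0x2b]
t1 = [0x12, 0xf6, 0xfe, 0x0e, 0xf6, 0xd6, 0xc9, 0x2b]
t2 = [0x2b, 0xc9, 0xd6, 0xf6, 0x0e, 0xfe, 0xf6, 0x12]
t3 = [0xf6, 0x0e, 0xd6, 0xfe, 0xc9, 0xf6, 0x2b, 0x12]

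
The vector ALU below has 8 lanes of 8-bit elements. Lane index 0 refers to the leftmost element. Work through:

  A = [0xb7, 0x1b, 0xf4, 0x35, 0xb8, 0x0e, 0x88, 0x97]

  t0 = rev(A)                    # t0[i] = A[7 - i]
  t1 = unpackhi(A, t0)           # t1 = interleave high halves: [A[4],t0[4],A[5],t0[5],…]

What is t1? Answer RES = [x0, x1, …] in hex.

RES = [0xb8, 0x35, 0x0e, 0xf4, 0x88, 0x1b, 0x97, 0xb7]

t0 = [0x97, 0x88, 0x0e, 0xb8, 0x35, 0xf4, 0x1b, 0xb7]
t1 = [0xb8, 0x35, 0x0e, 0xf4, 0x88, 0x1b, 0x97, 0xb7]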